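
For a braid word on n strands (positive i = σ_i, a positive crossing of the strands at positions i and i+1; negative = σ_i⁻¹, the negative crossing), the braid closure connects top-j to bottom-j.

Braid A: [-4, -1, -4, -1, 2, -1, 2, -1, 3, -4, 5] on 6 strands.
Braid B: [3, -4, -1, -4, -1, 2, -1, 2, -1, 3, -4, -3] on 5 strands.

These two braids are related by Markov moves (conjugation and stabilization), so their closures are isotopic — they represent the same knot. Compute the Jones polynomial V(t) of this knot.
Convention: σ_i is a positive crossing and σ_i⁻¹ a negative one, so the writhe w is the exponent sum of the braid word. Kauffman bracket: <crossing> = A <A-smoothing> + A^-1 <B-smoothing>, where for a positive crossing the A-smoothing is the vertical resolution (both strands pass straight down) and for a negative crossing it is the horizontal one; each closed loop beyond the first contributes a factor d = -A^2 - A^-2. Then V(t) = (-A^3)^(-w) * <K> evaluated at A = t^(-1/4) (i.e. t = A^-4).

1 - t^-1 + 3*t^-2 - 4*t^-3 + 5*t^-4 - 6*t^-5 + 5*t^-6 - 4*t^-7 + 3*t^-8 - t^-9

Derivation:
Markov-equivalent braids have isotopic closures, hence identical knot invariants. Strip the Markov moves from each word to reach a common short braid β, then compute V(t) once on β.
Braid A: s4^-1 s1^-1 s4^-1 s1^-1 s2 s1^-1 s2 s1^-1 s3 s4^-1 s5 on 6 strands reduces by inverse Markov moves (closure unchanged at each step):
  Destabilize: the word has the form β·s5 where s5 occurs only as the final letter (β ∈ B_5); drop it and the last strand → 5 strands.
Reduced to β = s4^-1 s1^-1 s4^-1 s1^-1 s2 s1^-1 s2 s1^-1 s3 s4^-1 on 5 strands, 10 crossings.
Braid B: s3 s4^-1 s1^-1 s4^-1 s1^-1 s2 s1^-1 s2 s1^-1 s3 s4^-1 s3^-1 on 5 strands reduces by inverse Markov moves (closure unchanged at each step):
  Deconjugate: the word is γ·β·γ⁻¹ with γ = s3 (prefix) and γ⁻¹ = s3^-1 (suffix); strip both.
Reduced to β = s4^-1 s1^-1 s4^-1 s1^-1 s2 s1^-1 s2 s1^-1 s3 s4^-1 on 5 strands, 10 crossings.
Both give the same β = s4^-1 s1^-1 s4^-1 s1^-1 s2 s1^-1 s2 s1^-1 s3 s4^-1 on 5 strands, so one state sum suffices:
Braid: s4^-1 s1^-1 s4^-1 s1^-1 s2 s1^-1 s2 s1^-1 s3 s4^-1 on 5 strands, 10 crossings.
Writhe w = (#positive) - (#negative) = 3 - 7 = -4.
Computing the Kauffman bracket via state sum. There are 2^10 = 1024 states.
Smooth each crossing (0=||, 1=⌣⌢); contribution A^(Σ sign_k(1-2s_k)) * d^(L-1).
Tabulate the states by total A-exponent and number of loops L (A-exp: L × count):
  A^10: L=8 ×1
  A^8: L=7 ×10
  A^6: L=6 ×45
  A^4: L=5 ×118, L=7 ×2
  A^2: L=4 ×195, L=6 ×15
  A^0: L=3 ×203, L=5 ×49
  A^-2: L=2 ×123, L=4 ×85, L=6 ×2
  A^-4: L=1 ×33, L=3 ×78, L=5 ×9
  A^-6: L=2 ×29, L=4 ×16
  A^-8: L=3 ×9, L=5 ×1
  A^-10: L=4 ×1
Each group contributes A^e * Σ count * d^(L-1):
Powers of d = -A^2 - A^-2: d^2 = A^4 + 2 + A^-4; d^3 = -A^6 - 3*A^2 - 3*A^-2 - A^-6; d^4 = A^8 + 4*A^4 + 6 + 4*A^-4 + A^-8; d^5 = -A^10 - 5*A^6 - 10*A^2 - 10*A^-2 - 5*A^-6 - A^-10; d^6 = A^12 + 6*A^8 + 15*A^4 + 20 + 15*A^-4 + 6*A^-8 + A^-12; d^7 = -A^14 - 7*A^10 - 21*A^6 - 35*A^2 - 35*A^-2 - 21*A^-6 - 7*A^-10 - A^-14.
  A^10 * (d^7) = -A^24 - 7*A^20 - 21*A^16 - 35*A^12 - 35*A^8 - 21*A^4 - 7 - A^-4
  A^8 * (10*d^6) = 10*A^20 + 60*A^16 + 150*A^12 + 200*A^8 + 150*A^4 + 60 + 10*A^-4
  A^6 * (45*d^5) = -45*A^16 - 225*A^12 - 450*A^8 - 450*A^4 - 225 - 45*A^-4
  A^4 * (118*d^4 + 2*d^6) = 2*A^16 + 130*A^12 + 502*A^8 + 748*A^4 + 502 + 130*A^-4 + 2*A^-8
  A^2 * (195*d^3 + 15*d^5) = -15*A^12 - 270*A^8 - 735*A^4 - 735 - 270*A^-4 - 15*A^-8
  A^0 * (203*d^2 + 49*d^4) = 49*A^8 + 399*A^4 + 700 + 399*A^-4 + 49*A^-8
  A^-2 * (123*d + 85*d^3 + 2*d^5) = -2*A^8 - 95*A^4 - 398 - 398*A^-4 - 95*A^-8 - 2*A^-12
  A^-4 * (33 + 78*d^2 + 9*d^4) = 9*A^4 + 114 + 243*A^-4 + 114*A^-8 + 9*A^-12
  A^-6 * (29*d + 16*d^3) = -16 - 77*A^-4 - 77*A^-8 - 16*A^-12
  A^-8 * (9*d^2 + d^4) = 1 + 13*A^-4 + 24*A^-8 + 13*A^-12 + A^-16
  A^-10 * (d^3) = -A^-4 - 3*A^-8 - 3*A^-12 - A^-16
Summing the groups: <K> = -A^24 + 3*A^20 - 4*A^16 + 5*A^12 - 6*A^8 + 5*A^4 - 4 + 3*A^-4 - A^-8 + A^-12
Normalise by the writhe: (-A^3)^(-w) = (-A^3)^(4) = A^12, so f(A) = A^12 * <K> = -A^36 + 3*A^32 - 4*A^28 + 5*A^24 - 6*A^20 + 5*A^16 - 4*A^12 + 3*A^8 - A^4 + 1.
Substitute A = t^(-1/4), i.e. A^e → t^(-e/4): V(t) = 1 - t^-1 + 3*t^-2 - 4*t^-3 + 5*t^-4 - 6*t^-5 + 5*t^-6 - 4*t^-7 + 3*t^-8 - t^-9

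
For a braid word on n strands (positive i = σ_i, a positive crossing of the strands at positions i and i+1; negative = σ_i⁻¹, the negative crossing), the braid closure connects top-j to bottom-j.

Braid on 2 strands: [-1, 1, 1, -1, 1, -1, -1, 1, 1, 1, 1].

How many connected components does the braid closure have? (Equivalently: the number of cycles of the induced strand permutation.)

1

Derivation:
Track the strand permutation on 2 strands, starting from identity.
  step 1: s1^-1 swaps positions 1,2 -> [2 1]
  step 2: s1 swaps positions 1,2 -> [1 2]
  step 3: s1 swaps positions 1,2 -> [2 1]
  step 4: s1^-1 swaps positions 1,2 -> [1 2]
  step 5: s1 swaps positions 1,2 -> [2 1]
  step 6: s1^-1 swaps positions 1,2 -> [1 2]
  step 7: s1^-1 swaps positions 1,2 -> [2 1]
  step 8: s1 swaps positions 1,2 -> [1 2]
  step 9: s1 swaps positions 1,2 -> [2 1]
  step 10: s1 swaps positions 1,2 -> [1 2]
  step 11: s1 swaps positions 1,2 -> [2 1]
Final permutation (position -> original strand): [2 1]
Closure components = cycle count of this permutation = 1.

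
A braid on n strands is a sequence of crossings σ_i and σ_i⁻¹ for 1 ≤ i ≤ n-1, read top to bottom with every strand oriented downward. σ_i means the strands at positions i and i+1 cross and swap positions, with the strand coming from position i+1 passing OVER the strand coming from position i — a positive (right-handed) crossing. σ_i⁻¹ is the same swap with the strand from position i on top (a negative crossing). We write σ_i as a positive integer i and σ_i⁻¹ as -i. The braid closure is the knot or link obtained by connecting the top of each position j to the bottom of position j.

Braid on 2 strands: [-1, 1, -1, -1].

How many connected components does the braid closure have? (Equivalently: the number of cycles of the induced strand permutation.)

Track the strand permutation on 2 strands, starting from identity.
  step 1: s1^-1 swaps positions 1,2 -> [2 1]
  step 2: s1 swaps positions 1,2 -> [1 2]
  step 3: s1^-1 swaps positions 1,2 -> [2 1]
  step 4: s1^-1 swaps positions 1,2 -> [1 2]
Final permutation (position -> original strand): [1 2]
Closure components = cycle count of this permutation = 2.

Answer: 2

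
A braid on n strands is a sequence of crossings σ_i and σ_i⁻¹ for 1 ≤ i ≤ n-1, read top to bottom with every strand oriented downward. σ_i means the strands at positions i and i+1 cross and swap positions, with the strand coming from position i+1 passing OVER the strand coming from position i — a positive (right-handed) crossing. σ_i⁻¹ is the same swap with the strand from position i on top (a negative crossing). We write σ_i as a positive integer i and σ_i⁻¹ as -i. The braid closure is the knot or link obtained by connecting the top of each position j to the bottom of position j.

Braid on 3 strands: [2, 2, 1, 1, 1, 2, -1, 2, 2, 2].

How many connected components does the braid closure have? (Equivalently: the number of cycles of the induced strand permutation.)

Track the strand permutation on 3 strands, starting from identity.
  step 1: s2 swaps positions 2,3 -> [1 3 2]
  step 2: s2 swaps positions 2,3 -> [1 2 3]
  step 3: s1 swaps positions 1,2 -> [2 1 3]
  step 4: s1 swaps positions 1,2 -> [1 2 3]
  step 5: s1 swaps positions 1,2 -> [2 1 3]
  step 6: s2 swaps positions 2,3 -> [2 3 1]
  step 7: s1^-1 swaps positions 1,2 -> [3 2 1]
  step 8: s2 swaps positions 2,3 -> [3 1 2]
  step 9: s2 swaps positions 2,3 -> [3 2 1]
  step 10: s2 swaps positions 2,3 -> [3 1 2]
Final permutation (position -> original strand): [3 1 2]
Closure components = cycle count of this permutation = 1.

Answer: 1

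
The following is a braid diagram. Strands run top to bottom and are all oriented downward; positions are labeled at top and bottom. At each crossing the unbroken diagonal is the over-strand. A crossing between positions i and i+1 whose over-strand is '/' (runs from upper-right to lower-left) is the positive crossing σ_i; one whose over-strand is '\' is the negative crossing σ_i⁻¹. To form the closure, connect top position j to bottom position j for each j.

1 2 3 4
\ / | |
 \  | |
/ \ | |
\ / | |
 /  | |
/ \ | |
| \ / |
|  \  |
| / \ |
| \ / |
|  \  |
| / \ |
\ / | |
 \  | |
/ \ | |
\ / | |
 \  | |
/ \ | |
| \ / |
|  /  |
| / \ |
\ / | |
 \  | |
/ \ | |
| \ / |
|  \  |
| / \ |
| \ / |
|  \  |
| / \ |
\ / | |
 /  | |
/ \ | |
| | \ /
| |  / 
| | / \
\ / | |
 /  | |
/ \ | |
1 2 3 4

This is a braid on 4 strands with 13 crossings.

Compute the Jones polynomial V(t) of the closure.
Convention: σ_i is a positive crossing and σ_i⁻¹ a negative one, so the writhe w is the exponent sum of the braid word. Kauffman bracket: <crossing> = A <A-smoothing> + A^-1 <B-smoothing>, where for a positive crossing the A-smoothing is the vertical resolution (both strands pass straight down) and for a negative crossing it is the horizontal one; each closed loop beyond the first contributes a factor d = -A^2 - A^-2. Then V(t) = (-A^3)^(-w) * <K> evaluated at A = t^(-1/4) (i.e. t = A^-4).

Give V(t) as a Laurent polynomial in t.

-1 + 4*t^-1 - 5*t^-2 + 7*t^-3 - 7*t^-4 + 6*t^-5 - 5*t^-6 + 3*t^-7 - t^-8

Derivation:
Reading the diagram top to bottom ('/'-over between positions i,i+1 = s_i, '\'-over = s_i^-1): braid word = s1^-1 s1 s2^-1 s2^-1 s1^-1 s1^-1 s2 s1^-1 s2^-1 s2^-1 s1 s3 s1.
The presented braid s1^-1 s1 s2^-1 s2^-1 s1^-1 s1^-1 s2 s1^-1 s2^-1 s2^-1 s1 s3 s1 on 4 strands reduces by inverse Markov moves (closure unchanged at each step):
  Deconjugate: the word is γ·β·γ⁻¹ with γ = s1^-1 (prefix) and γ⁻¹ = s1 (suffix); strip both.
  Destabilize: the word has the form β·s3 where s3 occurs only as the final letter (β ∈ B_3); drop it and the last strand → 3 strands.
Reduced to β = s1 s2^-1 s2^-1 s1^-1 s1^-1 s2 s1^-1 s2^-1 s2^-1 s1 on 3 strands, 10 crossings.
Compute on β:
Braid: s1 s2^-1 s2^-1 s1^-1 s1^-1 s2 s1^-1 s2^-1 s2^-1 s1 on 3 strands, 10 crossings.
Writhe w = (#positive) - (#negative) = 3 - 7 = -4.
Enumerate smoothing states for the bracket polynomial. There are 2^10 = 1024 states.
Smooth each crossing (0=||, 1=⌣⌢); contribution A^(Σ sign_k(1-2s_k)) * d^(L-1).
Tabulate the states by total A-exponent and number of loops L (A-exp: L × count):
  A^10: L=6 ×1
  A^8: L=5 ×10
  A^6: L=4 ×43, L=6 ×2
  A^4: L=3 ×98, L=5 ×22
  A^2: L=2 ×118, L=4 ×88, L=6 ×4
  A^0: L=1 ×60, L=3 ×162, L=5 ×30
  A^-2: L=2 ×128, L=4 ×79, L=6 ×3
  A^-4: L=1 ×23, L=3 ×84, L=5 ×13
  A^-6: L=2 ×27, L=4 ×18
  A^-8: L=1 ×2, L=3 ×8
  A^-10: L=2 ×1
Each group contributes A^e * Σ count * d^(L-1):
Powers of d = -A^2 - A^-2: d^2 = A^4 + 2 + A^-4; d^3 = -A^6 - 3*A^2 - 3*A^-2 - A^-6; d^4 = A^8 + 4*A^4 + 6 + 4*A^-4 + A^-8; d^5 = -A^10 - 5*A^6 - 10*A^2 - 10*A^-2 - 5*A^-6 - A^-10.
  A^10 * (d^5) = -A^20 - 5*A^16 - 10*A^12 - 10*A^8 - 5*A^4 - 1
  A^8 * (10*d^4) = 10*A^16 + 40*A^12 + 60*A^8 + 40*A^4 + 10
  A^6 * (43*d^3 + 2*d^5) = -2*A^16 - 53*A^12 - 149*A^8 - 149*A^4 - 53 - 2*A^-4
  A^4 * (98*d^2 + 22*d^4) = 22*A^12 + 186*A^8 + 328*A^4 + 186 + 22*A^-4
  A^2 * (118*d + 88*d^3 + 4*d^5) = -4*A^12 - 108*A^8 - 422*A^4 - 422 - 108*A^-4 - 4*A^-8
  A^0 * (60 + 162*d^2 + 30*d^4) = 30*A^8 + 282*A^4 + 564 + 282*A^-4 + 30*A^-8
  A^-2 * (128*d + 79*d^3 + 3*d^5) = -3*A^8 - 94*A^4 - 395 - 395*A^-4 - 94*A^-8 - 3*A^-12
  A^-4 * (23 + 84*d^2 + 13*d^4) = 13*A^4 + 136 + 269*A^-4 + 136*A^-8 + 13*A^-12
  A^-6 * (27*d + 18*d^3) = -18 - 81*A^-4 - 81*A^-8 - 18*A^-12
  A^-8 * (2 + 8*d^2) = 8*A^-4 + 18*A^-8 + 8*A^-12
  A^-10 * (d) = -A^-8 - A^-12
Summing the groups: <K> = -A^20 + 3*A^16 - 5*A^12 + 6*A^8 - 7*A^4 + 7 - 5*A^-4 + 4*A^-8 - A^-12
Normalise by the writhe: (-A^3)^(-w) = (-A^3)^(4) = A^12, so f(A) = A^12 * <K> = -A^32 + 3*A^28 - 5*A^24 + 6*A^20 - 7*A^16 + 7*A^12 - 5*A^8 + 4*A^4 - 1.
Substitute A = t^(-1/4), i.e. A^e → t^(-e/4): V(t) = -1 + 4*t^-1 - 5*t^-2 + 7*t^-3 - 7*t^-4 + 6*t^-5 - 5*t^-6 + 3*t^-7 - t^-8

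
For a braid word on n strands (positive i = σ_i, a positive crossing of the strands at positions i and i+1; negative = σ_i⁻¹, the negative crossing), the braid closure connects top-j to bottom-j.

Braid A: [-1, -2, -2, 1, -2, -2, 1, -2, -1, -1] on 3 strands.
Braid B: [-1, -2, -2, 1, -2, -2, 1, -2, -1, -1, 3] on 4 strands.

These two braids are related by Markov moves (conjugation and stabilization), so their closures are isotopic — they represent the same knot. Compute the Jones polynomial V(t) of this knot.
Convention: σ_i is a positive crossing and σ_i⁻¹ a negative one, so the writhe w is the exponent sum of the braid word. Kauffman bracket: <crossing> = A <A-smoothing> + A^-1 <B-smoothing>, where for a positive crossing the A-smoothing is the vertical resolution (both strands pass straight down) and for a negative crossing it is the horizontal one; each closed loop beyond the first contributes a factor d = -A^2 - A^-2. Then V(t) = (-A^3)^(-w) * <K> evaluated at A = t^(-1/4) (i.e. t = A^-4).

Markov-equivalent braids have isotopic closures, hence identical knot invariants. Strip the Markov moves from each word to reach a common short braid β, then compute V(t) once on β.
Braid A: s1^-1 s2^-1 s2^-1 s1 s2^-1 s2^-1 s1 s2^-1 s1^-1 s1^-1 on 3 strands has no conjugating prefix/suffix or stabilization to strip; take β = s1^-1 s2^-1 s2^-1 s1 s2^-1 s2^-1 s1 s2^-1 s1^-1 s1^-1.
Braid B: s1^-1 s2^-1 s2^-1 s1 s2^-1 s2^-1 s1 s2^-1 s1^-1 s1^-1 s3 on 4 strands reduces by inverse Markov moves (closure unchanged at each step):
  Destabilize: the word has the form β·s3 where s3 occurs only as the final letter (β ∈ B_3); drop it and the last strand → 3 strands.
Reduced to β = s1^-1 s2^-1 s2^-1 s1 s2^-1 s2^-1 s1 s2^-1 s1^-1 s1^-1 on 3 strands, 10 crossings.
Both give the same β = s1^-1 s2^-1 s2^-1 s1 s2^-1 s2^-1 s1 s2^-1 s1^-1 s1^-1 on 3 strands, so one state sum suffices:
Braid: s1^-1 s2^-1 s2^-1 s1 s2^-1 s2^-1 s1 s2^-1 s1^-1 s1^-1 on 3 strands, 10 crossings.
Writhe w = (#positive) - (#negative) = 2 - 8 = -6.
Computing the Kauffman bracket via state sum. There are 2^10 = 1024 states.
Smooth each crossing (0=||, 1=⌣⌢); contribution A^(Σ sign_k(1-2s_k)) * d^(L-1).
Tabulate the states by total A-exponent and number of loops L (A-exp: L × count):
  A^10: L=7 ×1
  A^8: L=6 ×10
  A^6: L=5 ×44, L=7 ×1
  A^4: L=4 ×110, L=6 ×10
  A^2: L=3 ×166, L=5 ×44
  A^0: L=2 ×144, L=4 ×106, L=6 ×2
  A^-2: L=1 ×57, L=3 ×140, L=5 ×13
  A^-4: L=2 ×91, L=4 ×28, L=6 ×1
  A^-6: L=1 ×16, L=3 ×26, L=5 ×3
  A^-8: L=2 ×7, L=4 ×3
  A^-10: L=3 ×1
Each group contributes A^e * Σ count * d^(L-1):
Powers of d = -A^2 - A^-2: d^2 = A^4 + 2 + A^-4; d^3 = -A^6 - 3*A^2 - 3*A^-2 - A^-6; d^4 = A^8 + 4*A^4 + 6 + 4*A^-4 + A^-8; d^5 = -A^10 - 5*A^6 - 10*A^2 - 10*A^-2 - 5*A^-6 - A^-10; d^6 = A^12 + 6*A^8 + 15*A^4 + 20 + 15*A^-4 + 6*A^-8 + A^-12.
  A^10 * (d^6) = A^22 + 6*A^18 + 15*A^14 + 20*A^10 + 15*A^6 + 6*A^2 + A^-2
  A^8 * (10*d^5) = -10*A^18 - 50*A^14 - 100*A^10 - 100*A^6 - 50*A^2 - 10*A^-2
  A^6 * (44*d^4 + d^6) = A^18 + 50*A^14 + 191*A^10 + 284*A^6 + 191*A^2 + 50*A^-2 + A^-6
  A^4 * (110*d^3 + 10*d^5) = -10*A^14 - 160*A^10 - 430*A^6 - 430*A^2 - 160*A^-2 - 10*A^-6
  A^2 * (166*d^2 + 44*d^4) = 44*A^10 + 342*A^6 + 596*A^2 + 342*A^-2 + 44*A^-6
  A^0 * (144*d + 106*d^3 + 2*d^5) = -2*A^10 - 116*A^6 - 482*A^2 - 482*A^-2 - 116*A^-6 - 2*A^-10
  A^-2 * (57 + 140*d^2 + 13*d^4) = 13*A^6 + 192*A^2 + 415*A^-2 + 192*A^-6 + 13*A^-10
  A^-4 * (91*d + 28*d^3 + d^5) = -A^6 - 33*A^2 - 185*A^-2 - 185*A^-6 - 33*A^-10 - A^-14
  A^-6 * (16 + 26*d^2 + 3*d^4) = 3*A^2 + 38*A^-2 + 86*A^-6 + 38*A^-10 + 3*A^-14
  A^-8 * (7*d + 3*d^3) = -3*A^-2 - 16*A^-6 - 16*A^-10 - 3*A^-14
  A^-10 * (d^2) = A^-6 + 2*A^-10 + A^-14
Summing the groups: <K> = A^22 - 3*A^18 + 5*A^14 - 7*A^10 + 7*A^6 - 7*A^2 + 6*A^-2 - 3*A^-6 + 2*A^-10
Normalise by the writhe: (-A^3)^(-w) = (-A^3)^(6) = A^18, so f(A) = A^18 * <K> = A^40 - 3*A^36 + 5*A^32 - 7*A^28 + 7*A^24 - 7*A^20 + 6*A^16 - 3*A^12 + 2*A^8.
Substitute A = t^(-1/4), i.e. A^e → t^(-e/4): V(t) = 2*t^-2 - 3*t^-3 + 6*t^-4 - 7*t^-5 + 7*t^-6 - 7*t^-7 + 5*t^-8 - 3*t^-9 + t^-10

Answer: 2*t^-2 - 3*t^-3 + 6*t^-4 - 7*t^-5 + 7*t^-6 - 7*t^-7 + 5*t^-8 - 3*t^-9 + t^-10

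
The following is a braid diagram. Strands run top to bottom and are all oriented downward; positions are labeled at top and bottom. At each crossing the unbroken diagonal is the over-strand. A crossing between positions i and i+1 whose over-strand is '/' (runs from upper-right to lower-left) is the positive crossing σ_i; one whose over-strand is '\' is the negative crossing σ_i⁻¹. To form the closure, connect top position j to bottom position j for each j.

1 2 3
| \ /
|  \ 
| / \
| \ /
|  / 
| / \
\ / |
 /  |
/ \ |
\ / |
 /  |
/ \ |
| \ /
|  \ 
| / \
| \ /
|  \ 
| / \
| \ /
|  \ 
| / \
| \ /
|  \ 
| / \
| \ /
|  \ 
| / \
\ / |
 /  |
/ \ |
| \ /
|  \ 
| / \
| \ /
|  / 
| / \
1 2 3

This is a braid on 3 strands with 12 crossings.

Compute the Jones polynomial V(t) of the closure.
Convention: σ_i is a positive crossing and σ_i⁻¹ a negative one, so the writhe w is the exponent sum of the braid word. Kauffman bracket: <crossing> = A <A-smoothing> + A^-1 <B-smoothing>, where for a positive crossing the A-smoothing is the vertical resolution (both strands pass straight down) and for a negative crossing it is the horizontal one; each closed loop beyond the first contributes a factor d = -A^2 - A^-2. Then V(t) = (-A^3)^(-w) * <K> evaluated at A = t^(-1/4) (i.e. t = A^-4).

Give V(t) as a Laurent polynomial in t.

Reading the diagram top to bottom ('/'-over between positions i,i+1 = s_i, '\'-over = s_i^-1): braid word = s2^-1 s2 s1 s1 s2^-1 s2^-1 s2^-1 s2^-1 s2^-1 s1 s2^-1 s2.
The presented braid s2^-1 s2 s1 s1 s2^-1 s2^-1 s2^-1 s2^-1 s2^-1 s1 s2^-1 s2 on 3 strands reduces by inverse Markov moves (closure unchanged at each step):
  Deconjugate: the word is γ·β·γ⁻¹ with γ = s2^-1 s2 (prefix) and γ⁻¹ = s2^-1 s2 (suffix); strip both.
Reduced to β = s1 s1 s2^-1 s2^-1 s2^-1 s2^-1 s2^-1 s1 on 3 strands, 8 crossings.
Compute on β:
Braid: s1 s1 s2^-1 s2^-1 s2^-1 s2^-1 s2^-1 s1 on 3 strands, 8 crossings.
Writhe w = (#positive) - (#negative) = 3 - 5 = -2.
Enumerate smoothing states for the bracket polynomial. There are 2^8 = 256 states.
Smooth each crossing (0=||, 1=⌣⌢); contribution A^(Σ sign_k(1-2s_k)) * d^(L-1).
Tabulate the states by total A-exponent and number of loops L (A-exp: L × count):
  A^8: L=6 ×1
  A^6: L=5 ×8
  A^4: L=4 ×25, L=6 ×3
  A^2: L=3 ×40, L=5 ×15, L=7 ×1
  A^0: L=2 ×35, L=4 ×30, L=6 ×5
  A^-2: L=1 ×15, L=3 ×31, L=5 ×10
  A^-4: L=2 ×18, L=4 ×10
  A^-6: L=3 ×8
  A^-8: L=4 ×1
Each group contributes A^e * Σ count * d^(L-1):
Powers of d = -A^2 - A^-2: d^2 = A^4 + 2 + A^-4; d^3 = -A^6 - 3*A^2 - 3*A^-2 - A^-6; d^4 = A^8 + 4*A^4 + 6 + 4*A^-4 + A^-8; d^5 = -A^10 - 5*A^6 - 10*A^2 - 10*A^-2 - 5*A^-6 - A^-10; d^6 = A^12 + 6*A^8 + 15*A^4 + 20 + 15*A^-4 + 6*A^-8 + A^-12.
  A^8 * (d^5) = -A^18 - 5*A^14 - 10*A^10 - 10*A^6 - 5*A^2 - A^-2
  A^6 * (8*d^4) = 8*A^14 + 32*A^10 + 48*A^6 + 32*A^2 + 8*A^-2
  A^4 * (25*d^3 + 3*d^5) = -3*A^14 - 40*A^10 - 105*A^6 - 105*A^2 - 40*A^-2 - 3*A^-6
  A^2 * (40*d^2 + 15*d^4 + d^6) = A^14 + 21*A^10 + 115*A^6 + 190*A^2 + 115*A^-2 + 21*A^-6 + A^-10
  A^0 * (35*d + 30*d^3 + 5*d^5) = -5*A^10 - 55*A^6 - 175*A^2 - 175*A^-2 - 55*A^-6 - 5*A^-10
  A^-2 * (15 + 31*d^2 + 10*d^4) = 10*A^6 + 71*A^2 + 137*A^-2 + 71*A^-6 + 10*A^-10
  A^-4 * (18*d + 10*d^3) = -10*A^2 - 48*A^-2 - 48*A^-6 - 10*A^-10
  A^-6 * (8*d^2) = 8*A^-2 + 16*A^-6 + 8*A^-10
  A^-8 * (d^3) = -A^-2 - 3*A^-6 - 3*A^-10 - A^-14
Summing the groups: <K> = -A^18 + A^14 - 2*A^10 + 3*A^6 - 2*A^2 + 3*A^-2 - A^-6 + A^-10 - A^-14
Normalise by the writhe: (-A^3)^(-w) = (-A^3)^(2) = A^6, so f(A) = A^6 * <K> = -A^24 + A^20 - 2*A^16 + 3*A^12 - 2*A^8 + 3*A^4 - 1 + A^-4 - A^-8.
Substitute A = t^(-1/4), i.e. A^e → t^(-e/4): V(t) = -t^2 + t - 1 + 3*t^-1 - 2*t^-2 + 3*t^-3 - 2*t^-4 + t^-5 - t^-6

Answer: -t^2 + t - 1 + 3*t^-1 - 2*t^-2 + 3*t^-3 - 2*t^-4 + t^-5 - t^-6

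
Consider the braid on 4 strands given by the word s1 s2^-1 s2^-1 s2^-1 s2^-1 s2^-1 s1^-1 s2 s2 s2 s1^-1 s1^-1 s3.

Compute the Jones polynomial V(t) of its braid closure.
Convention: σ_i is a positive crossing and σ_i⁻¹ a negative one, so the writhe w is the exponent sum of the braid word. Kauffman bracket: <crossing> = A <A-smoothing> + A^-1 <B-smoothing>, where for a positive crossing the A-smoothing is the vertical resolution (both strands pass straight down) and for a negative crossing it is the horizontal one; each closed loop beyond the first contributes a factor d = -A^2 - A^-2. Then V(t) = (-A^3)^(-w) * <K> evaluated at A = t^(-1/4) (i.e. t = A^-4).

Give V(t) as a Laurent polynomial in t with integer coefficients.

The presented braid s1 s2^-1 s2^-1 s2^-1 s2^-1 s2^-1 s1^-1 s2 s2 s2 s1^-1 s1^-1 s3 on 4 strands reduces by inverse Markov moves (closure unchanged at each step):
  Destabilize: the word has the form β·s3 where s3 occurs only as the final letter (β ∈ B_3); drop it and the last strand → 3 strands.
  Deconjugate: the word is γ·β·γ⁻¹ with γ = s1 (prefix) and γ⁻¹ = s1^-1 (suffix); strip both.
Reduced to β = s2^-1 s2^-1 s2^-1 s2^-1 s2^-1 s1^-1 s2 s2 s2 s1^-1 on 3 strands, 10 crossings.
Compute on β:
Braid: s2^-1 s2^-1 s2^-1 s2^-1 s2^-1 s1^-1 s2 s2 s2 s1^-1 on 3 strands, 10 crossings.
Writhe w = (#positive) - (#negative) = 3 - 7 = -4.
State-sum expansion of <K>. There are 2^10 = 1024 states.
Each crossing splits two ways (0=vertical, 1=horizontal). The state's weight is A^(#A-smoothings - #B-smoothings) * d^(loops - 1).
Tabulate the states by total A-exponent and number of loops L (A-exp: L × count):
  A^10: L=6 ×1
  A^8: L=5 ×10
  A^6: L=4 ×35, L=6 ×10
  A^4: L=3 ×60, L=5 ×50, L=7 ×10
  A^2: L=2 ×55, L=4 ×100, L=6 ×50, L=8 ×5
  A^0: L=1 ×25, L=3 ×101, L=5 ×100, L=7 ×25, L=9 ×1
  A^-2: L=2 ×55, L=4 ×100, L=6 ×50, L=8 ×5
  A^-4: L=1 ×6, L=3 ×54, L=5 ×50, L=7 ×10
  A^-6: L=2 ×9, L=4 ×26, L=6 ×10
  A^-8: L=3 ×5, L=5 ×5
  A^-10: L=4 ×1
Each group contributes A^e * Σ count * d^(L-1):
Powers of d = -A^2 - A^-2: d^2 = A^4 + 2 + A^-4; d^3 = -A^6 - 3*A^2 - 3*A^-2 - A^-6; d^4 = A^8 + 4*A^4 + 6 + 4*A^-4 + A^-8; d^5 = -A^10 - 5*A^6 - 10*A^2 - 10*A^-2 - 5*A^-6 - A^-10; d^6 = A^12 + 6*A^8 + 15*A^4 + 20 + 15*A^-4 + 6*A^-8 + A^-12; d^7 = -A^14 - 7*A^10 - 21*A^6 - 35*A^2 - 35*A^-2 - 21*A^-6 - 7*A^-10 - A^-14; d^8 = A^16 + 8*A^12 + 28*A^8 + 56*A^4 + 70 + 56*A^-4 + 28*A^-8 + 8*A^-12 + A^-16.
  A^10 * (d^5) = -A^20 - 5*A^16 - 10*A^12 - 10*A^8 - 5*A^4 - 1
  A^8 * (10*d^4) = 10*A^16 + 40*A^12 + 60*A^8 + 40*A^4 + 10
  A^6 * (35*d^3 + 10*d^5) = -10*A^16 - 85*A^12 - 205*A^8 - 205*A^4 - 85 - 10*A^-4
  A^4 * (60*d^2 + 50*d^4 + 10*d^6) = 10*A^16 + 110*A^12 + 410*A^8 + 620*A^4 + 410 + 110*A^-4 + 10*A^-8
  A^2 * (55*d + 100*d^3 + 50*d^5 + 5*d^7) = -5*A^16 - 85*A^12 - 455*A^8 - 1030*A^4 - 1030 - 455*A^-4 - 85*A^-8 - 5*A^-12
  A^0 * (25 + 101*d^2 + 100*d^4 + 25*d^6 + d^8) = A^16 + 33*A^12 + 278*A^8 + 932*A^4 + 1397 + 932*A^-4 + 278*A^-8 + 33*A^-12 + A^-16
  A^-2 * (55*d + 100*d^3 + 50*d^5 + 5*d^7) = -5*A^12 - 85*A^8 - 455*A^4 - 1030 - 1030*A^-4 - 455*A^-8 - 85*A^-12 - 5*A^-16
  A^-4 * (6 + 54*d^2 + 50*d^4 + 10*d^6) = 10*A^8 + 110*A^4 + 404 + 614*A^-4 + 404*A^-8 + 110*A^-12 + 10*A^-16
  A^-6 * (9*d + 26*d^3 + 10*d^5) = -10*A^4 - 76 - 187*A^-4 - 187*A^-8 - 76*A^-12 - 10*A^-16
  A^-8 * (5*d^2 + 5*d^4) = 5 + 25*A^-4 + 40*A^-8 + 25*A^-12 + 5*A^-16
  A^-10 * (d^3) = -A^-4 - 3*A^-8 - 3*A^-12 - A^-16
Summing the groups: <K> = -A^20 + A^16 - 2*A^12 + 3*A^8 - 3*A^4 + 4 - 2*A^-4 + 2*A^-8 - A^-12
Normalise by the writhe: (-A^3)^(-w) = (-A^3)^(4) = A^12, so f(A) = A^12 * <K> = -A^32 + A^28 - 2*A^24 + 3*A^20 - 3*A^16 + 4*A^12 - 2*A^8 + 2*A^4 - 1.
Substitute A = t^(-1/4), i.e. A^e → t^(-e/4): V(t) = -1 + 2*t^-1 - 2*t^-2 + 4*t^-3 - 3*t^-4 + 3*t^-5 - 2*t^-6 + t^-7 - t^-8

Answer: -1 + 2*t^-1 - 2*t^-2 + 4*t^-3 - 3*t^-4 + 3*t^-5 - 2*t^-6 + t^-7 - t^-8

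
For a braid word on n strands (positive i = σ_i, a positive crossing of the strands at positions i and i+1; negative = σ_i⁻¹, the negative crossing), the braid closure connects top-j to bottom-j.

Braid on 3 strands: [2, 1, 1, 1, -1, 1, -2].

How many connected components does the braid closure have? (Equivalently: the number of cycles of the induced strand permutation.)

2

Derivation:
Track the strand permutation on 3 strands, starting from identity.
  step 1: s2 swaps positions 2,3 -> [1 3 2]
  step 2: s1 swaps positions 1,2 -> [3 1 2]
  step 3: s1 swaps positions 1,2 -> [1 3 2]
  step 4: s1 swaps positions 1,2 -> [3 1 2]
  step 5: s1^-1 swaps positions 1,2 -> [1 3 2]
  step 6: s1 swaps positions 1,2 -> [3 1 2]
  step 7: s2^-1 swaps positions 2,3 -> [3 2 1]
Final permutation (position -> original strand): [3 2 1]
Closure components = cycle count of this permutation = 2.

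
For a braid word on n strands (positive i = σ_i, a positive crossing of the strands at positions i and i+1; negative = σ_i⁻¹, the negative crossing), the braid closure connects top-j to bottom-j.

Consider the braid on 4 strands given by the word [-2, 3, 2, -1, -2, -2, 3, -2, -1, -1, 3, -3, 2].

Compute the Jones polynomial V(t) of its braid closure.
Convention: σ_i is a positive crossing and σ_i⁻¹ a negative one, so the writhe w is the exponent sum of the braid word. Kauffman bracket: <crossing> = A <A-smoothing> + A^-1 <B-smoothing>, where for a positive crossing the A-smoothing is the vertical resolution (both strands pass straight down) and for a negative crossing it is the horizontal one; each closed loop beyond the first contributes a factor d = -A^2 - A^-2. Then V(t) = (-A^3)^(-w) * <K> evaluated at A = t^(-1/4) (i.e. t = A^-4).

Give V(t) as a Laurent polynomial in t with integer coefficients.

The presented braid s2^-1 s3 s2 s1^-1 s2^-1 s2^-1 s3 s2^-1 s1^-1 s1^-1 s3 s3^-1 s2 on 4 strands reduces by inverse Markov moves (closure unchanged at each step):
  Deconjugate: the word is γ·β·γ⁻¹ with γ = s2^-1 (prefix) and γ⁻¹ = s2 (suffix); strip both.
  Deconjugate: the word is γ·β·γ⁻¹ with γ = s3 (prefix) and γ⁻¹ = s3^-1 (suffix); strip both.
Reduced to β = s2 s1^-1 s2^-1 s2^-1 s3 s2^-1 s1^-1 s1^-1 s3 on 4 strands, 9 crossings.
Compute on β:
Braid: s2 s1^-1 s2^-1 s2^-1 s3 s2^-1 s1^-1 s1^-1 s3 on 4 strands, 9 crossings.
Writhe w = (#positive) - (#negative) = 3 - 6 = -3.
Enumerate smoothing states for the bracket polynomial. There are 2^9 = 512 states.
Each crossing splits two ways (0=vertical, 1=horizontal). The state's weight is A^(#A-smoothings - #B-smoothings) * d^(loops - 1).
Tabulate the states by total A-exponent and number of loops L (A-exp: L × count):
  A^9: L=6 ×1
  A^7: L=5 ×9
  A^5: L=4 ×35, L=6 ×1
  A^3: L=3 ×73, L=5 ×11
  A^1: L=2 ×82, L=4 ×43, L=6 ×1
  A^-1: L=1 ×40, L=3 ×79, L=5 ×7
  A^-3: L=2 ×63, L=4 ×21
  A^-5: L=1 ×9, L=3 ×26, L=5 ×1
  A^-7: L=2 ×6, L=4 ×3
  A^-9: L=3 ×1
Each group contributes A^e * Σ count * d^(L-1):
Powers of d = -A^2 - A^-2: d^2 = A^4 + 2 + A^-4; d^3 = -A^6 - 3*A^2 - 3*A^-2 - A^-6; d^4 = A^8 + 4*A^4 + 6 + 4*A^-4 + A^-8; d^5 = -A^10 - 5*A^6 - 10*A^2 - 10*A^-2 - 5*A^-6 - A^-10.
  A^9 * (d^5) = -A^19 - 5*A^15 - 10*A^11 - 10*A^7 - 5*A^3 - A^-1
  A^7 * (9*d^4) = 9*A^15 + 36*A^11 + 54*A^7 + 36*A^3 + 9*A^-1
  A^5 * (35*d^3 + d^5) = -A^15 - 40*A^11 - 115*A^7 - 115*A^3 - 40*A^-1 - A^-5
  A^3 * (73*d^2 + 11*d^4) = 11*A^11 + 117*A^7 + 212*A^3 + 117*A^-1 + 11*A^-5
  A^1 * (82*d + 43*d^3 + d^5) = -A^11 - 48*A^7 - 221*A^3 - 221*A^-1 - 48*A^-5 - A^-9
  A^-1 * (40 + 79*d^2 + 7*d^4) = 7*A^7 + 107*A^3 + 240*A^-1 + 107*A^-5 + 7*A^-9
  A^-3 * (63*d + 21*d^3) = -21*A^3 - 126*A^-1 - 126*A^-5 - 21*A^-9
  A^-5 * (9 + 26*d^2 + d^4) = A^3 + 30*A^-1 + 67*A^-5 + 30*A^-9 + A^-13
  A^-7 * (6*d + 3*d^3) = -3*A^-1 - 15*A^-5 - 15*A^-9 - 3*A^-13
  A^-9 * (d^2) = A^-5 + 2*A^-9 + A^-13
Summing the groups: <K> = -A^19 + 3*A^15 - 4*A^11 + 5*A^7 - 6*A^3 + 5*A^-1 - 4*A^-5 + 2*A^-9 - A^-13
Normalise by the writhe: (-A^3)^(-w) = (-A^3)^(3) = -A^9, so f(A) = -A^9 * <K> = A^28 - 3*A^24 + 4*A^20 - 5*A^16 + 6*A^12 - 5*A^8 + 4*A^4 - 2 + A^-4.
Substitute A = t^(-1/4), i.e. A^e → t^(-e/4): V(t) = t - 2 + 4*t^-1 - 5*t^-2 + 6*t^-3 - 5*t^-4 + 4*t^-5 - 3*t^-6 + t^-7

Answer: t - 2 + 4*t^-1 - 5*t^-2 + 6*t^-3 - 5*t^-4 + 4*t^-5 - 3*t^-6 + t^-7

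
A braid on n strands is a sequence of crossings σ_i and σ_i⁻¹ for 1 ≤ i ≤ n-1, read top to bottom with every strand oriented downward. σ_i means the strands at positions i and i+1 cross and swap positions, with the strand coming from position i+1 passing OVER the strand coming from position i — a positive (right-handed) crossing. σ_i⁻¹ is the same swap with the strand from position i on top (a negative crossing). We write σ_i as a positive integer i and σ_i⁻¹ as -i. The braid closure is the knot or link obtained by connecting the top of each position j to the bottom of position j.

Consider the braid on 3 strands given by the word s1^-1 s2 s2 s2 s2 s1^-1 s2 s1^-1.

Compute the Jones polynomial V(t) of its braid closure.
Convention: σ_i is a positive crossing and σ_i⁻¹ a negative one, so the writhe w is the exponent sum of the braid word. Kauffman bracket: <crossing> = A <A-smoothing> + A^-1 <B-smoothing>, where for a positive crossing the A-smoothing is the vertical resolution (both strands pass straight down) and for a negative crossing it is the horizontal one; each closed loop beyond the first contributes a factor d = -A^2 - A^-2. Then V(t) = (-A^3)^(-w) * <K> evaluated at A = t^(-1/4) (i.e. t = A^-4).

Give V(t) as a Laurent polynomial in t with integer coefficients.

-t^6 + 2*t^5 - 3*t^4 + 4*t^3 - 4*t^2 + 4*t - 2 + 2*t^-1 - t^-2

Derivation:
Braid: s1^-1 s2 s2 s2 s2 s1^-1 s2 s1^-1 on 3 strands, 8 crossings.
Writhe w = (#positive) - (#negative) = 5 - 3 = 2.
Enumerate smoothing states for the bracket polynomial. There are 2^8 = 256 states.
Smooth each crossing (0=||, 1=⌣⌢); contribution A^(Σ sign_k(1-2s_k)) * d^(L-1).
Tabulate the states by total A-exponent and number of loops L (A-exp: L × count):
  A^8: L=4 ×1
  A^6: L=3 ×8
  A^4: L=2 ×22, L=4 ×6
  A^2: L=1 ×23, L=3 ×29, L=5 ×4
  A^0: L=2 ×47, L=4 ×22, L=6 ×1
  A^-2: L=3 ×48, L=5 ×8
  A^-4: L=4 ×27, L=6 ×1
  A^-6: L=5 ×8
  A^-8: L=6 ×1
Each group contributes A^e * Σ count * d^(L-1):
Powers of d = -A^2 - A^-2: d^2 = A^4 + 2 + A^-4; d^3 = -A^6 - 3*A^2 - 3*A^-2 - A^-6; d^4 = A^8 + 4*A^4 + 6 + 4*A^-4 + A^-8; d^5 = -A^10 - 5*A^6 - 10*A^2 - 10*A^-2 - 5*A^-6 - A^-10.
  A^8 * (d^3) = -A^14 - 3*A^10 - 3*A^6 - A^2
  A^6 * (8*d^2) = 8*A^10 + 16*A^6 + 8*A^2
  A^4 * (22*d + 6*d^3) = -6*A^10 - 40*A^6 - 40*A^2 - 6*A^-2
  A^2 * (23 + 29*d^2 + 4*d^4) = 4*A^10 + 45*A^6 + 105*A^2 + 45*A^-2 + 4*A^-6
  A^0 * (47*d + 22*d^3 + d^5) = -A^10 - 27*A^6 - 123*A^2 - 123*A^-2 - 27*A^-6 - A^-10
  A^-2 * (48*d^2 + 8*d^4) = 8*A^6 + 80*A^2 + 144*A^-2 + 80*A^-6 + 8*A^-10
  A^-4 * (27*d^3 + d^5) = -A^6 - 32*A^2 - 91*A^-2 - 91*A^-6 - 32*A^-10 - A^-14
  A^-6 * (8*d^4) = 8*A^2 + 32*A^-2 + 48*A^-6 + 32*A^-10 + 8*A^-14
  A^-8 * (d^5) = -A^2 - 5*A^-2 - 10*A^-6 - 10*A^-10 - 5*A^-14 - A^-18
Summing the groups: <K> = -A^14 + 2*A^10 - 2*A^6 + 4*A^2 - 4*A^-2 + 4*A^-6 - 3*A^-10 + 2*A^-14 - A^-18
Normalise by the writhe: (-A^3)^(-w) = (-A^3)^(-2) = A^-6, so f(A) = A^-6 * <K> = -A^8 + 2*A^4 - 2 + 4*A^-4 - 4*A^-8 + 4*A^-12 - 3*A^-16 + 2*A^-20 - A^-24.
Substitute A = t^(-1/4), i.e. A^e → t^(-e/4): V(t) = -t^6 + 2*t^5 - 3*t^4 + 4*t^3 - 4*t^2 + 4*t - 2 + 2*t^-1 - t^-2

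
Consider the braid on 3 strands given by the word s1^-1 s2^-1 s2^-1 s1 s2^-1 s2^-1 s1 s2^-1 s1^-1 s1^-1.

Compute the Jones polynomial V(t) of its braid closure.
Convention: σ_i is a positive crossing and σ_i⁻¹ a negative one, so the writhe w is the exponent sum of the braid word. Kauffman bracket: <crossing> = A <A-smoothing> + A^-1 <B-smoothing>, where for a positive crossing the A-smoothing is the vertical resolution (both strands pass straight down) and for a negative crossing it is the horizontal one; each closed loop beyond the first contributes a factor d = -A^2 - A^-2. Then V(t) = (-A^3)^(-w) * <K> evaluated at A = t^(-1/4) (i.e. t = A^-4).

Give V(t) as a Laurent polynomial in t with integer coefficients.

2*t^-2 - 3*t^-3 + 6*t^-4 - 7*t^-5 + 7*t^-6 - 7*t^-7 + 5*t^-8 - 3*t^-9 + t^-10

Derivation:
Braid: s1^-1 s2^-1 s2^-1 s1 s2^-1 s2^-1 s1 s2^-1 s1^-1 s1^-1 on 3 strands, 10 crossings.
Writhe w = (#positive) - (#negative) = 2 - 8 = -6.
Computing the Kauffman bracket via state sum. There are 2^10 = 1024 states.
Smooth each crossing (0=||, 1=⌣⌢); contribution A^(Σ sign_k(1-2s_k)) * d^(L-1).
Tabulate the states by total A-exponent and number of loops L (A-exp: L × count):
  A^10: L=7 ×1
  A^8: L=6 ×10
  A^6: L=5 ×44, L=7 ×1
  A^4: L=4 ×110, L=6 ×10
  A^2: L=3 ×166, L=5 ×44
  A^0: L=2 ×144, L=4 ×106, L=6 ×2
  A^-2: L=1 ×57, L=3 ×140, L=5 ×13
  A^-4: L=2 ×91, L=4 ×28, L=6 ×1
  A^-6: L=1 ×16, L=3 ×26, L=5 ×3
  A^-8: L=2 ×7, L=4 ×3
  A^-10: L=3 ×1
Each group contributes A^e * Σ count * d^(L-1):
Powers of d = -A^2 - A^-2: d^2 = A^4 + 2 + A^-4; d^3 = -A^6 - 3*A^2 - 3*A^-2 - A^-6; d^4 = A^8 + 4*A^4 + 6 + 4*A^-4 + A^-8; d^5 = -A^10 - 5*A^6 - 10*A^2 - 10*A^-2 - 5*A^-6 - A^-10; d^6 = A^12 + 6*A^8 + 15*A^4 + 20 + 15*A^-4 + 6*A^-8 + A^-12.
  A^10 * (d^6) = A^22 + 6*A^18 + 15*A^14 + 20*A^10 + 15*A^6 + 6*A^2 + A^-2
  A^8 * (10*d^5) = -10*A^18 - 50*A^14 - 100*A^10 - 100*A^6 - 50*A^2 - 10*A^-2
  A^6 * (44*d^4 + d^6) = A^18 + 50*A^14 + 191*A^10 + 284*A^6 + 191*A^2 + 50*A^-2 + A^-6
  A^4 * (110*d^3 + 10*d^5) = -10*A^14 - 160*A^10 - 430*A^6 - 430*A^2 - 160*A^-2 - 10*A^-6
  A^2 * (166*d^2 + 44*d^4) = 44*A^10 + 342*A^6 + 596*A^2 + 342*A^-2 + 44*A^-6
  A^0 * (144*d + 106*d^3 + 2*d^5) = -2*A^10 - 116*A^6 - 482*A^2 - 482*A^-2 - 116*A^-6 - 2*A^-10
  A^-2 * (57 + 140*d^2 + 13*d^4) = 13*A^6 + 192*A^2 + 415*A^-2 + 192*A^-6 + 13*A^-10
  A^-4 * (91*d + 28*d^3 + d^5) = -A^6 - 33*A^2 - 185*A^-2 - 185*A^-6 - 33*A^-10 - A^-14
  A^-6 * (16 + 26*d^2 + 3*d^4) = 3*A^2 + 38*A^-2 + 86*A^-6 + 38*A^-10 + 3*A^-14
  A^-8 * (7*d + 3*d^3) = -3*A^-2 - 16*A^-6 - 16*A^-10 - 3*A^-14
  A^-10 * (d^2) = A^-6 + 2*A^-10 + A^-14
Summing the groups: <K> = A^22 - 3*A^18 + 5*A^14 - 7*A^10 + 7*A^6 - 7*A^2 + 6*A^-2 - 3*A^-6 + 2*A^-10
Normalise by the writhe: (-A^3)^(-w) = (-A^3)^(6) = A^18, so f(A) = A^18 * <K> = A^40 - 3*A^36 + 5*A^32 - 7*A^28 + 7*A^24 - 7*A^20 + 6*A^16 - 3*A^12 + 2*A^8.
Substitute A = t^(-1/4), i.e. A^e → t^(-e/4): V(t) = 2*t^-2 - 3*t^-3 + 6*t^-4 - 7*t^-5 + 7*t^-6 - 7*t^-7 + 5*t^-8 - 3*t^-9 + t^-10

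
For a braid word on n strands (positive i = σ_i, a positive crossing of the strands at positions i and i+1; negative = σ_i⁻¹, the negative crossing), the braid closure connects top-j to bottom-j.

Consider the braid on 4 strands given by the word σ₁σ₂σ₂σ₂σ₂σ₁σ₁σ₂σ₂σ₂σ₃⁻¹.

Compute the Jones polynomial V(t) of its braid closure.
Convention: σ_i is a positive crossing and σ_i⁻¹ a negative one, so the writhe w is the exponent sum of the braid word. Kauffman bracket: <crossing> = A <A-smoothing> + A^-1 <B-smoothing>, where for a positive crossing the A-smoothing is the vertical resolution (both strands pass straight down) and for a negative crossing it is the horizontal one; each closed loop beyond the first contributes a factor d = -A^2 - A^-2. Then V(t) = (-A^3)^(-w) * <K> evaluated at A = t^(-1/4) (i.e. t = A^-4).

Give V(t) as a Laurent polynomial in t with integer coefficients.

The presented braid s1 s2 s2 s2 s2 s1 s1 s2 s2 s2 s3^-1 on 4 strands reduces by inverse Markov moves (closure unchanged at each step):
  Destabilize: the word has the form β·s3^-1 where s3^-1 occurs only as the final letter (β ∈ B_3); drop it and the last strand → 3 strands.
Reduced to β = s1 s2 s2 s2 s2 s1 s1 s2 s2 s2 on 3 strands, 10 crossings.
Compute on β:
Braid: s1 s2 s2 s2 s2 s1 s1 s2 s2 s2 on 3 strands, 10 crossings.
Writhe w = (#positive) - (#negative) = 10 - 0 = 10.
Computing the Kauffman bracket via state sum. There are 2^10 = 1024 states.
For each crossing: s=0 is the vertical smoothing, s=1 horizontal. Crossing k contributes A^(sign_k * (1 - 2*s_k)); loop factor d = -A^2 - A^-2.
Tabulate the states by total A-exponent and number of loops L (A-exp: L × count):
  A^10: L=3 ×1
  A^8: L=2 ×10
  A^6: L=1 ×21, L=3 ×24
  A^4: L=2 ×84, L=4 ×36
  A^2: L=1 ×24, L=3 ×151, L=5 ×35
  A^0: L=2 ×72, L=4 ×159, L=6 ×21
  A^-2: L=3 ×98, L=5 ×105, L=7 ×7
  A^-4: L=4 ×76, L=6 ×43, L=8 ×1
  A^-6: L=5 ×35, L=7 ×10
  A^-8: L=6 ×9, L=8 ×1
  A^-10: L=7 ×1
Each group contributes A^e * Σ count * d^(L-1):
Powers of d = -A^2 - A^-2: d^2 = A^4 + 2 + A^-4; d^3 = -A^6 - 3*A^2 - 3*A^-2 - A^-6; d^4 = A^8 + 4*A^4 + 6 + 4*A^-4 + A^-8; d^5 = -A^10 - 5*A^6 - 10*A^2 - 10*A^-2 - 5*A^-6 - A^-10; d^6 = A^12 + 6*A^8 + 15*A^4 + 20 + 15*A^-4 + 6*A^-8 + A^-12; d^7 = -A^14 - 7*A^10 - 21*A^6 - 35*A^2 - 35*A^-2 - 21*A^-6 - 7*A^-10 - A^-14.
  A^10 * (d^2) = A^14 + 2*A^10 + A^6
  A^8 * (10*d) = -10*A^10 - 10*A^6
  A^6 * (21 + 24*d^2) = 24*A^10 + 69*A^6 + 24*A^2
  A^4 * (84*d + 36*d^3) = -36*A^10 - 192*A^6 - 192*A^2 - 36*A^-2
  A^2 * (24 + 151*d^2 + 35*d^4) = 35*A^10 + 291*A^6 + 536*A^2 + 291*A^-2 + 35*A^-6
  A^0 * (72*d + 159*d^3 + 21*d^5) = -21*A^10 - 264*A^6 - 759*A^2 - 759*A^-2 - 264*A^-6 - 21*A^-10
  A^-2 * (98*d^2 + 105*d^4 + 7*d^6) = 7*A^10 + 147*A^6 + 623*A^2 + 966*A^-2 + 623*A^-6 + 147*A^-10 + 7*A^-14
  A^-4 * (76*d^3 + 43*d^5 + d^7) = -A^10 - 50*A^6 - 312*A^2 - 693*A^-2 - 693*A^-6 - 312*A^-10 - 50*A^-14 - A^-18
  A^-6 * (35*d^4 + 10*d^6) = 10*A^6 + 95*A^2 + 290*A^-2 + 410*A^-6 + 290*A^-10 + 95*A^-14 + 10*A^-18
  A^-8 * (9*d^5 + d^7) = -A^6 - 16*A^2 - 66*A^-2 - 125*A^-6 - 125*A^-10 - 66*A^-14 - 16*A^-18 - A^-22
  A^-10 * (d^6) = A^2 + 6*A^-2 + 15*A^-6 + 20*A^-10 + 15*A^-14 + 6*A^-18 + A^-22
Summing the groups: <K> = A^14 + A^6 - A^-2 + A^-6 - A^-10 + A^-14 - A^-18
Normalise by the writhe: (-A^3)^(-w) = (-A^3)^(-10) = A^-30, so f(A) = A^-30 * <K> = A^-16 + A^-24 - A^-32 + A^-36 - A^-40 + A^-44 - A^-48.
Substitute A = t^(-1/4), i.e. A^e → t^(-e/4): V(t) = -t^12 + t^11 - t^10 + t^9 - t^8 + t^6 + t^4

Answer: -t^12 + t^11 - t^10 + t^9 - t^8 + t^6 + t^4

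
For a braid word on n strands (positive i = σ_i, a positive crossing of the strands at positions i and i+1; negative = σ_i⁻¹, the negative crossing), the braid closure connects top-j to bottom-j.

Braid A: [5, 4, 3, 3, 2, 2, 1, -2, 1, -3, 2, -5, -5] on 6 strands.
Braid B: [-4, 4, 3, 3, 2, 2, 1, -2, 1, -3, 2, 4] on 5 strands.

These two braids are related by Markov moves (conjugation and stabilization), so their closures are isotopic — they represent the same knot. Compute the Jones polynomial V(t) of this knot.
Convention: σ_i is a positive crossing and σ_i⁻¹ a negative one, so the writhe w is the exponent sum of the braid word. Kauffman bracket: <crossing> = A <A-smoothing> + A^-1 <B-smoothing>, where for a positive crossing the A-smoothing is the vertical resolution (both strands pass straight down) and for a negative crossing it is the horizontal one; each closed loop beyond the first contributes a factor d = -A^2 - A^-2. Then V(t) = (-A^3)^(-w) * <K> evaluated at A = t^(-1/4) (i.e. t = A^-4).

-t^8 + t^7 - 2*t^6 + 3*t^5 - 2*t^4 + 3*t^3 - 2*t^2 + t

Derivation:
Markov-equivalent braids have isotopic closures, hence identical knot invariants. Strip the Markov moves from each word to reach a common short braid β, then compute V(t) once on β.
Braid A: s5 s4 s3 s3 s2 s2 s1 s2^-1 s1 s3^-1 s2 s5^-1 s5^-1 on 6 strands reduces by inverse Markov moves (closure unchanged at each step):
  Deconjugate: the word is γ·β·γ⁻¹ with γ = s5 (prefix) and γ⁻¹ = s5^-1 (suffix); strip both.
  Destabilize: the word has the form β·s5^-1 where s5^-1 occurs only as the final letter (β ∈ B_5); drop it and the last strand → 5 strands.
Reduced to β = s4 s3 s3 s2 s2 s1 s2^-1 s1 s3^-1 s2 on 5 strands, 10 crossings.
Braid B: s4^-1 s4 s3 s3 s2 s2 s1 s2^-1 s1 s3^-1 s2 s4 on 5 strands reduces by inverse Markov moves (closure unchanged at each step):
  Deconjugate: the word is γ·β·γ⁻¹ with γ = s4^-1 (prefix) and γ⁻¹ = s4 (suffix); strip both.
Reduced to β = s4 s3 s3 s2 s2 s1 s2^-1 s1 s3^-1 s2 on 5 strands, 10 crossings.
Both give the same β = s4 s3 s3 s2 s2 s1 s2^-1 s1 s3^-1 s2 on 5 strands, so one state sum suffices:
Braid: s4 s3 s3 s2 s2 s1 s2^-1 s1 s3^-1 s2 on 5 strands, 10 crossings.
Writhe w = (#positive) - (#negative) = 8 - 2 = 6.
State-sum expansion of <K>. There are 2^10 = 1024 states.
For each crossing: s=0 is the vertical smoothing, s=1 horizontal. Crossing k contributes A^(sign_k * (1 - 2*s_k)); loop factor d = -A^2 - A^-2.
Tabulate the states by total A-exponent and number of loops L (A-exp: L × count):
  A^10: L=3 ×1
  A^8: L=2 ×3, L=4 ×7
  A^6: L=1 ×2, L=3 ×29, L=5 ×14
  A^4: L=2 ×39, L=4 ×72, L=6 ×9
  A^2: L=1 ×17, L=3 ×137, L=5 ×54, L=7 ×2
  A^0: L=2 ×109, L=4 ×128, L=6 ×15
  A^-2: L=1 ×30, L=3 ×132, L=5 ×47, L=7 ×1
  A^-4: L=2 ×49, L=4 ×65, L=6 ×6
  A^-6: L=3 ×31, L=5 ×14
  A^-8: L=4 ×9, L=6 ×1
  A^-10: L=5 ×1
Each group contributes A^e * Σ count * d^(L-1):
Powers of d = -A^2 - A^-2: d^2 = A^4 + 2 + A^-4; d^3 = -A^6 - 3*A^2 - 3*A^-2 - A^-6; d^4 = A^8 + 4*A^4 + 6 + 4*A^-4 + A^-8; d^5 = -A^10 - 5*A^6 - 10*A^2 - 10*A^-2 - 5*A^-6 - A^-10; d^6 = A^12 + 6*A^8 + 15*A^4 + 20 + 15*A^-4 + 6*A^-8 + A^-12.
  A^10 * (d^2) = A^14 + 2*A^10 + A^6
  A^8 * (3*d + 7*d^3) = -7*A^14 - 24*A^10 - 24*A^6 - 7*A^2
  A^6 * (2 + 29*d^2 + 14*d^4) = 14*A^14 + 85*A^10 + 144*A^6 + 85*A^2 + 14*A^-2
  A^4 * (39*d + 72*d^3 + 9*d^5) = -9*A^14 - 117*A^10 - 345*A^6 - 345*A^2 - 117*A^-2 - 9*A^-6
  A^2 * (17 + 137*d^2 + 54*d^4 + 2*d^6) = 2*A^14 + 66*A^10 + 383*A^6 + 655*A^2 + 383*A^-2 + 66*A^-6 + 2*A^-10
  A^0 * (109*d + 128*d^3 + 15*d^5) = -15*A^10 - 203*A^6 - 643*A^2 - 643*A^-2 - 203*A^-6 - 15*A^-10
  A^-2 * (30 + 132*d^2 + 47*d^4 + d^6) = A^10 + 53*A^6 + 335*A^2 + 596*A^-2 + 335*A^-6 + 53*A^-10 + A^-14
  A^-4 * (49*d + 65*d^3 + 6*d^5) = -6*A^6 - 95*A^2 - 304*A^-2 - 304*A^-6 - 95*A^-10 - 6*A^-14
  A^-6 * (31*d^2 + 14*d^4) = 14*A^2 + 87*A^-2 + 146*A^-6 + 87*A^-10 + 14*A^-14
  A^-8 * (9*d^3 + d^5) = -A^2 - 14*A^-2 - 37*A^-6 - 37*A^-10 - 14*A^-14 - A^-18
  A^-10 * (d^4) = A^-2 + 4*A^-6 + 6*A^-10 + 4*A^-14 + A^-18
Summing the groups: <K> = A^14 - 2*A^10 + 3*A^6 - 2*A^2 + 3*A^-2 - 2*A^-6 + A^-10 - A^-14
Normalise by the writhe: (-A^3)^(-w) = (-A^3)^(-6) = A^-18, so f(A) = A^-18 * <K> = A^-4 - 2*A^-8 + 3*A^-12 - 2*A^-16 + 3*A^-20 - 2*A^-24 + A^-28 - A^-32.
Substitute A = t^(-1/4), i.e. A^e → t^(-e/4): V(t) = -t^8 + t^7 - 2*t^6 + 3*t^5 - 2*t^4 + 3*t^3 - 2*t^2 + t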